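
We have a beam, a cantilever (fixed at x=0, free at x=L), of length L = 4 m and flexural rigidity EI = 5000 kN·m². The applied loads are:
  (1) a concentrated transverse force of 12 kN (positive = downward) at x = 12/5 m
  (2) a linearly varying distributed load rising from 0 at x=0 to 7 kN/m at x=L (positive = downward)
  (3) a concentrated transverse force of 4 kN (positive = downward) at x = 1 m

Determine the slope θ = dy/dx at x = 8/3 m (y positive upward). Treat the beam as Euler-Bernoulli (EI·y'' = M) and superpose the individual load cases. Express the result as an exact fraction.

θ(8/3) = -273451/15187500 rad

Load 1 — point force P=12 kN at a=12/5 m (b=L-a=8/5):
  θ_1 = -Pa²/(2EI)  [x>a] = -12·(12/5)²/(2·5000) = -108/15625 rad
Load 2 — triangular load w₀=7 kN/m (0→w₀ over full span):
  θ_2 = (w₀Lx²/4-w₀L²x/3-w₀x⁴/(24L))/EI = (7·4·(8/3)²/4-7·4²·(8/3)/3-7·(8/3)⁴/(24·4))/5000 = -1624/151875 rad
Load 3 — point force P=4 kN at a=1 m (b=L-a=3):
  θ_3 = -Pa²/(2EI)  [x>a] = -4·1²/(2·5000) = -1/2500 rad
Superposition: θ = Σ θ_i = -273451/15187500 rad ≈ -0.018005 rad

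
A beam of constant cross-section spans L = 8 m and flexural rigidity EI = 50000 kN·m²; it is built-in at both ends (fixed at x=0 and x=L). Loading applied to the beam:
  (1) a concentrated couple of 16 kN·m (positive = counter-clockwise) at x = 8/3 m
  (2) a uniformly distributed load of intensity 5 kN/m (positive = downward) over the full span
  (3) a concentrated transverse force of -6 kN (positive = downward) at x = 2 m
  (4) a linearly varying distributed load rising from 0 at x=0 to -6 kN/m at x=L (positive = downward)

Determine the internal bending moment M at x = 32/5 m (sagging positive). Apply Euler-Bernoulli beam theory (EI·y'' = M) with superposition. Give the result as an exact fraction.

Load 1 — applied couple M₀=16 kN·m at a=8/3 m (b=L-a=16/3):
  M_1 = R_Ax - M_A - M₀  [x>a] with R_A=8/3, M_A=0 = (8/3)·(32/5) - 0 - 16 = 16/15 kN·m
Load 2 — uniform load w=5 kN/m over full span:
  M_2 = wLx/2 - wL²/12 - wx²/2 = 5·8·(32/5)/2 - 5·8²/12 - 5·(32/5)²/2 = -16/15 kN·m
Load 3 — point force P=-6 kN at a=2 m (b=L-a=6):
  M_3 = Pa²(a+3b)(L-x)/L³ - Pa²b/L²  [x>a] = (-6)·2²·(2+3·6)·(8-(32/5))/8³ - (-6)·2²·6/8² = 3/4 kN·m
Load 4 — triangular load w₀=-6 kN/m (0→w₀ over full span):
  M_4 = 3w₀Lx/20 - w₀L²/30 - w₀x³/(6L) = 3·(-6)·8·(32/5)/20 - (-6)·8²/30 - (-6)·(32/5)³/(6·8) = -64/125 kN·m
Superposition: M = Σ M_i = 119/500 kN·m ≈ 0.238000 kN·m

M(32/5) = 119/500 kN·m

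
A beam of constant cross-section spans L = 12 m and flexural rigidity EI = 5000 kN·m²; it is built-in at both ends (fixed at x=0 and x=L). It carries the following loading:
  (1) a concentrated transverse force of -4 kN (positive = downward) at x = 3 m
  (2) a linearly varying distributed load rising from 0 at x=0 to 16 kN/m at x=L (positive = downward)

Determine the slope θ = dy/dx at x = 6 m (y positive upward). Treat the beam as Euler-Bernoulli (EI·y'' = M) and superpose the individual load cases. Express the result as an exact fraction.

Load 1 — point force P=-4 kN at a=3 m (b=L-a=9):
  θ_1 = Pa²(L-x)(2bL-(3b+a)(L-x))/(2L³EI)  [x>a] = (-4)·3²·(12-6)·(2·9·12-(3·9+3)·(12-6))/(2·12³·5000) = -9/20000 rad
Load 2 — triangular load w₀=16 kN/m (0→w₀ over full span):
  θ_2 = -w₀(2x(L-x)(L-2x)(x+2L)+x²(L-x)²)/(120LEI) = -16·(2·6·(12-6)·(12-2·6)·(6+2·12)+6²·(12-6)²)/(120·12·5000) = -9/3125 rad
Superposition: θ = Σ θ_i = -333/100000 rad ≈ -0.003330 rad

θ(6) = -333/100000 rad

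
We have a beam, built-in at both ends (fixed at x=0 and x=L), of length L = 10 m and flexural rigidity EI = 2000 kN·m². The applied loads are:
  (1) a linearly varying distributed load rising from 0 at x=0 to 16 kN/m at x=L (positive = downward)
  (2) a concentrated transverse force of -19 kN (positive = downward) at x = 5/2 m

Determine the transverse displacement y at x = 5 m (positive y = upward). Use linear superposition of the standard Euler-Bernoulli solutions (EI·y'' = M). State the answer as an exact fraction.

y(5) = -61/768 m

Load 1 — triangular load w₀=16 kN/m (0→w₀ over full span):
  y_1 = -w₀x²(L-x)²(x+2L)/(120LEI) = -16·5²·(10-5)²·(5+2·10)/(120·10·2000) = -5/48 m
Load 2 — point force P=-19 kN at a=5/2 m (b=L-a=15/2):
  y_2 = -Pa²(L-x)²(3bL-(3b+a)(L-x))/(6L³EI)  [x>a] = -(-19)·(5/2)²·(10-5)²·(3·(15/2)·10-(3·(15/2)+(5/2))·(10-5))/(6·10³·2000) = 19/768 m
Superposition: y = Σ y_i = -61/768 m ≈ -0.079427 m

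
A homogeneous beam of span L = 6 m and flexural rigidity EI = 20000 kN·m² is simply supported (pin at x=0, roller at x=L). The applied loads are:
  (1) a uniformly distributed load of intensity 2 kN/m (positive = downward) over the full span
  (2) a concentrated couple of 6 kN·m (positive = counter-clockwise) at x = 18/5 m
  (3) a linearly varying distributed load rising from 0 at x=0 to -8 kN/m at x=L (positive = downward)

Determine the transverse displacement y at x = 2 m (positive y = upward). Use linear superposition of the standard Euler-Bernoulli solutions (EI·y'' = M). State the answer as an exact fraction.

y(2) = 637/562500 m

Load 1 — uniform load w=2 kN/m over full span:
  y_1 = -wx(L³-2Lx²+x³)/(24EI) = -2·2·(6³-2·6·2²+2³)/(24·20000) = -11/7500 m
Load 2 — applied couple M₀=6 kN·m at a=18/5 m (b=L-a=12/5):
  y_2 = (M₀x³/(6L)+C₁x)/EI  [x≤a] with C₁=M₀(3b²-L²)/(6L)=-78/25 = (6·2³/(6·6)+(-78/25)·2)/20000 = -23/93750 m
Load 3 — triangular load w₀=-8 kN/m (0→w₀ over full span):
  y_3 = -w₀x(7L⁴-10L²x²+3x⁴)/(360LEI) = -(-8)·2·(7·6⁴-10·6²·2²+3·2⁴)/(360·6·20000) = 16/5625 m
Superposition: y = Σ y_i = 637/562500 m ≈ 0.001132 m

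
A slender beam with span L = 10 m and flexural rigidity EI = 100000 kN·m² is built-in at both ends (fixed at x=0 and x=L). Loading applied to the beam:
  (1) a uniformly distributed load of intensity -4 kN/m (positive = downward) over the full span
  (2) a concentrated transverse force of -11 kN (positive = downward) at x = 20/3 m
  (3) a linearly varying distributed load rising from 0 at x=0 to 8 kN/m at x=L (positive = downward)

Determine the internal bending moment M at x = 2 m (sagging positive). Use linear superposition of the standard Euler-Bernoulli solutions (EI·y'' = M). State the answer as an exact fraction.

Load 1 — uniform load w=-4 kN/m over full span:
  M_1 = wLx/2 - wL²/12 - wx²/2 = (-4)·10·2/2 - (-4)·10²/12 - (-4)·2²/2 = 4/3 kN·m
Load 2 — point force P=-11 kN at a=20/3 m (b=L-a=10/3):
  M_2 = Pb²(3a+b)x/L³ - Pab²/L²  [x≤a] = (-11)·(10/3)²·(3·(20/3)+(10/3))·2/10³ - (-11)·(20/3)·(10/3)²/10² = 22/9 kN·m
Load 3 — triangular load w₀=8 kN/m (0→w₀ over full span):
  M_3 = 3w₀Lx/20 - w₀L²/30 - w₀x³/(6L) = 3·8·10·2/20 - 8·10²/30 - 8·2³/(6·10) = -56/15 kN·m
Superposition: M = Σ M_i = 2/45 kN·m ≈ 0.044444 kN·m

M(2) = 2/45 kN·m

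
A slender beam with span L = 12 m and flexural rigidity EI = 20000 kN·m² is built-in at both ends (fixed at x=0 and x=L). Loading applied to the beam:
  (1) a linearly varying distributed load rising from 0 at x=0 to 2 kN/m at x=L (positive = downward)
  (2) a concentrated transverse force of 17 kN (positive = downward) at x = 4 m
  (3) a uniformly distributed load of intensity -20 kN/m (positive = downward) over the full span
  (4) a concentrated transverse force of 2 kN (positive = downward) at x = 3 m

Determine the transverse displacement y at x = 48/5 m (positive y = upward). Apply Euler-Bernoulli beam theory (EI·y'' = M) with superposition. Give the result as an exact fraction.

Load 1 — triangular load w₀=2 kN/m (0→w₀ over full span):
  y_1 = -w₀x²(L-x)²(x+2L)/(120LEI) = -2·(48/5)²·(12-(48/5))²·((48/5)+2·12)/(120·12·20000) = -12096/9765625 m
Load 2 — point force P=17 kN at a=4 m (b=L-a=8):
  y_2 = -Pa²(L-x)²(3bL-(3b+a)(L-x))/(6L³EI)  [x>a] = -17·4²·(12-(48/5))²·(3·8·12-(3·8+4)·(12-(48/5)))/(6·12³·20000) = -391/234375 m
Load 3 — uniform load w=-20 kN/m over full span:
  y_3 = -wx²(L-x)²/(24EI) = -(-20)·(48/5)²·(12-(48/5))²/(24·20000) = 1728/78125 m
Load 4 — point force P=2 kN at a=3 m (b=L-a=9):
  y_4 = -Pa²(L-x)²(3bL-(3b+a)(L-x))/(6L³EI)  [x>a] = -2·3²·(12-(48/5))²·(3·9·12-(3·9+3)·(12-(48/5)))/(6·12³·20000) = -63/500000 m
Superposition: y = Σ y_i = 17892659/937500000 m ≈ 0.019086 m

y(48/5) = 17892659/937500000 m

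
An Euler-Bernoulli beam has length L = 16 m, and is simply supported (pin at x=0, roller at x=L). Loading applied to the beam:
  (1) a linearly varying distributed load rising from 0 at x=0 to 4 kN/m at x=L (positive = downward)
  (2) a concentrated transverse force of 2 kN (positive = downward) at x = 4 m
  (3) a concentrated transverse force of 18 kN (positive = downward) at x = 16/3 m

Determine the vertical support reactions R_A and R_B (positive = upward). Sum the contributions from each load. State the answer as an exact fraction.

R_A = 145/6 kN, R_B = 167/6 kN

Load 1 — triangular load w₀=4 kN/m (0→w₀ over full span):
  R_A = w₀L/6 = 4·16/6 = 32/3 kN
  R_B = w₀L/3 = 4·16/3 = 64/3 kN
Load 2 — point force P=2 kN at a=4 m (b=L-a=12):
  R_A = Pb/L = 2·12/16 = 3/2 kN
  R_B = Pa/L = 2·4/16 = 1/2 kN
Load 3 — point force P=18 kN at a=16/3 m (b=L-a=32/3):
  R_A = Pb/L = 18·(32/3)/16 = 12 kN
  R_B = Pa/L = 18·(16/3)/16 = 6 kN
Superposition: R_A = 145/6 kN, R_B = 167/6 kN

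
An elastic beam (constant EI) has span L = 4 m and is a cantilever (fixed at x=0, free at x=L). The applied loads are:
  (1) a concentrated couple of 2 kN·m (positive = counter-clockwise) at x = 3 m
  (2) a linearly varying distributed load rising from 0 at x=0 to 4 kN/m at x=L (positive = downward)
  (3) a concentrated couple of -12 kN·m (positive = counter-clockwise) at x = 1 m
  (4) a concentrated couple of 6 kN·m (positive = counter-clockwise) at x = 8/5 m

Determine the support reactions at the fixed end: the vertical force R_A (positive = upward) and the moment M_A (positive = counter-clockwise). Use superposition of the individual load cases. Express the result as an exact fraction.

Load 1 — applied couple M₀=2 kN·m at a=3 m (b=L-a=1):
  R_A = 0 kN
  M_A = -M₀ = -2 kN·m
Load 2 — triangular load w₀=4 kN/m (0→w₀ over full span):
  R_A = w₀L/2 = 4·4/2 = 8 kN
  M_A = w₀L²/3 = 4·4²/3 = 64/3 kN·m
Load 3 — applied couple M₀=-12 kN·m at a=1 m (b=L-a=3):
  R_A = 0 kN
  M_A = -M₀ = -(-12) = 12 kN·m
Load 4 — applied couple M₀=6 kN·m at a=8/5 m (b=L-a=12/5):
  R_A = 0 kN
  M_A = -M₀ = -6 kN·m
Superposition: R_A = 8 kN, M_A = 76/3 kN·m

R_A = 8 kN, M_A = 76/3 kN·m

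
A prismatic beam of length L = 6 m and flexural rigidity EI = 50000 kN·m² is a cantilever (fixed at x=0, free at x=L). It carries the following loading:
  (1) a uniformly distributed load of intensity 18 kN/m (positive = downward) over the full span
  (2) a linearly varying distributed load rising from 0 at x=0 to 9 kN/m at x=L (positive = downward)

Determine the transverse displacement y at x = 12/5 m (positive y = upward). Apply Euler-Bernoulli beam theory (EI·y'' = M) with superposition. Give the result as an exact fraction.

Load 1 — uniform load w=18 kN/m over full span:
  y_1 = -wx²(x²-4Lx+6L²)/(24EI) = -18·(12/5)²·((12/5)²-4·6·(12/5)+6·6²)/(24·50000) = -27702/1953125 m
Load 2 — triangular load w₀=9 kN/m (0→w₀ over full span):
  y_2 = (w₀Lx³/12-w₀L²x²/6-w₀x⁵/(120L))/EI = (9·6·(12/5)³/12-9·6²·(12/5)²/6-9·(12/5)⁵/(120·6))/50000 = -243972/48828125 m
Superposition: y = Σ y_i = -936522/48828125 m ≈ -0.019180 m

y(12/5) = -936522/48828125 m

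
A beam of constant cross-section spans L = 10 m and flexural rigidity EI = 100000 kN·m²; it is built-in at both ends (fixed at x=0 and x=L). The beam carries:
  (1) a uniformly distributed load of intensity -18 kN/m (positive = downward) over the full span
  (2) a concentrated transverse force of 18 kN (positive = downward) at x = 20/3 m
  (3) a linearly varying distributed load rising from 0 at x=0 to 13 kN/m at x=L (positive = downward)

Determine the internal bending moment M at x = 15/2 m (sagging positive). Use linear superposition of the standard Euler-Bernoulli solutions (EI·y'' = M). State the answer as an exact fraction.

Load 1 — uniform load w=-18 kN/m over full span:
  M_1 = wLx/2 - wL²/12 - wx²/2 = (-18)·10·(15/2)/2 - (-18)·10²/12 - (-18)·(15/2)²/2 = -75/4 kN·m
Load 2 — point force P=18 kN at a=20/3 m (b=L-a=10/3):
  M_2 = Pa²(a+3b)(L-x)/L³ - Pa²b/L²  [x>a] = 18·(20/3)²·((20/3)+3·(10/3))·(10-(15/2))/10³ - 18·(20/3)²·(10/3)/10² = 20/3 kN·m
Load 3 — triangular load w₀=13 kN/m (0→w₀ over full span):
  M_3 = 3w₀Lx/20 - w₀L²/30 - w₀x³/(6L) = 3·13·10·(15/2)/20 - 13·10²/30 - 13·(15/2)³/(6·10) = 1105/96 kN·m
Superposition: M = Σ M_i = -55/96 kN·m ≈ -0.572917 kN·m

M(15/2) = -55/96 kN·m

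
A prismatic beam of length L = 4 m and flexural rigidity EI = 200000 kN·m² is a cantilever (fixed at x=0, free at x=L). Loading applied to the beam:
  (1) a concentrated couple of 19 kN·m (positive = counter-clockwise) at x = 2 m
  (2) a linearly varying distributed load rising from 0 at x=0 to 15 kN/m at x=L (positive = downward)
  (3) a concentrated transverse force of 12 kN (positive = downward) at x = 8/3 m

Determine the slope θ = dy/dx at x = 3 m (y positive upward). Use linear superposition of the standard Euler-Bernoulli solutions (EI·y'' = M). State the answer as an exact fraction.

Load 1 — applied couple M₀=19 kN·m at a=2 m (b=L-a=2):
  θ_1 = M₀a/EI  [x>a] = 19·2/200000 = 19/100000 rad
Load 2 — triangular load w₀=15 kN/m (0→w₀ over full span):
  θ_2 = (w₀Lx²/4-w₀L²x/3-w₀x⁴/(24L))/EI = (15·4·3²/4-15·4²·3/3-15·3⁴/(24·4))/200000 = -753/1280000 rad
Load 3 — point force P=12 kN at a=8/3 m (b=L-a=4/3):
  θ_3 = -Pa²/(2EI)  [x>a] = -12·(8/3)²/(2·200000) = -2/9375 rad
Superposition: θ = Σ θ_i = -11743/19200000 rad ≈ -0.000612 rad

θ(3) = -11743/19200000 rad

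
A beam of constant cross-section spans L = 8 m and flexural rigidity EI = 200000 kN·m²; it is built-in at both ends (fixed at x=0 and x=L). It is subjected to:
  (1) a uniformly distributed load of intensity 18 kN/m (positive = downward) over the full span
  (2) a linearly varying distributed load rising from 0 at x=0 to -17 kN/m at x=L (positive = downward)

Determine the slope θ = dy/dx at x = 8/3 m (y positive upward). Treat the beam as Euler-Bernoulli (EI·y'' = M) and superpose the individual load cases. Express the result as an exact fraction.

Load 1 — uniform load w=18 kN/m over full span:
  θ_1 = -wx(L-x)(L-2x)/(12EI) = -18·(8/3)·(8-(8/3))·(8-2·(8/3))/(12·200000) = -8/28125 rad
Load 2 — triangular load w₀=-17 kN/m (0→w₀ over full span):
  θ_2 = -w₀(2x(L-x)(L-2x)(x+2L)+x²(L-x)²)/(120LEI) = -(-17)·(2·(8/3)·(8-(8/3))·(8-2·(8/3))·((8/3)+2·8)+(8/3)²·(8-(8/3))²)/(120·8·200000) = 544/3796875 rad
Superposition: θ = Σ θ_i = -536/3796875 rad ≈ -0.000141 rad

θ(8/3) = -536/3796875 rad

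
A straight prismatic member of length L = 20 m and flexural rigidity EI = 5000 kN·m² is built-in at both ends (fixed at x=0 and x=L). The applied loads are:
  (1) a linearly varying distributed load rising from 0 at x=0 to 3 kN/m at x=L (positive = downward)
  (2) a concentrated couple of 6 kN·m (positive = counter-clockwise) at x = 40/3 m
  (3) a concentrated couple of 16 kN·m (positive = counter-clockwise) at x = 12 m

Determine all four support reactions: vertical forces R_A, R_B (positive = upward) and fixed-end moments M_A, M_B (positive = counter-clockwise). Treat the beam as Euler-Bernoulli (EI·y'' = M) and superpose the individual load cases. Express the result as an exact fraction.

R_A = 1319/125 kN, M_A = 1178/25 kN·m, R_B = 2431/125 kN, M_B = -1452/25 kN·m

Load 1 — triangular load w₀=3 kN/m (0→w₀ over full span):
  R_A = 3w₀L/20 = 3·3·20/20 = 9 kN
  M_A = w₀L²/30 = 3·20²/30 = 40 kN·m
  R_B = 7w₀L/20 = 7·3·20/20 = 21 kN
  M_B = -w₀L²/20 = -3·20²/20 = -60 kN·m
Load 2 — applied couple M₀=6 kN·m at a=40/3 m (b=L-a=20/3):
  R_A = 6M₀ab/L³ = 6·6·(40/3)·(20/3)/20³ = 2/5 kN
  M_A = M₀b(2a-b)/L² = 6·(20/3)·(2·(40/3)-(20/3))/20² = 2 kN·m
  R_B = -6M₀ab/L³ = -6·6·(40/3)·(20/3)/20³ = -2/5 kN
  M_B = M₀a(2b-a)/L² = 6·(40/3)·(2·(20/3)-(40/3))/20² = 0 kN·m
Load 3 — applied couple M₀=16 kN·m at a=12 m (b=L-a=8):
  R_A = 6M₀ab/L³ = 6·16·12·8/20³ = 144/125 kN
  M_A = M₀b(2a-b)/L² = 16·8·(2·12-8)/20² = 128/25 kN·m
  R_B = -6M₀ab/L³ = -6·16·12·8/20³ = -144/125 kN
  M_B = M₀a(2b-a)/L² = 16·12·(2·8-12)/20² = 48/25 kN·m
Superposition: R_A = 1319/125 kN, M_A = 1178/25 kN·m, R_B = 2431/125 kN, M_B = -1452/25 kN·m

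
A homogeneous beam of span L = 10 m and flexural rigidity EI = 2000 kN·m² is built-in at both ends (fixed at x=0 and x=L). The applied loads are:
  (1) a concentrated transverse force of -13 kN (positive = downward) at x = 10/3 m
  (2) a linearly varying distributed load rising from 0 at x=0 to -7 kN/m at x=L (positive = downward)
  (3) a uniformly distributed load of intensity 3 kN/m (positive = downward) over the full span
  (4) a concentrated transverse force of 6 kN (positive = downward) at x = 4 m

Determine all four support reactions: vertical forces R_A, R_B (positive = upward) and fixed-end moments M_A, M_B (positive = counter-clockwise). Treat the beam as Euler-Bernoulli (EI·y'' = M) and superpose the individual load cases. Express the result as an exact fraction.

Load 1 — point force P=-13 kN at a=10/3 m (b=L-a=20/3):
  R_A = Pb²(3a+b)/L³ = (-13)·(20/3)²·(3·(10/3)+(20/3))/10³ = -260/27 kN
  M_A = Pab²/L² = (-13)·(10/3)·(20/3)²/10² = -520/27 kN·m
  R_B = Pa²(a+3b)/L³ = (-13)·(10/3)²·((10/3)+3·(20/3))/10³ = -91/27 kN
  M_B = -Pa²b/L² = -(-13)·(10/3)²·(20/3)/10² = 260/27 kN·m
Load 2 — triangular load w₀=-7 kN/m (0→w₀ over full span):
  R_A = 3w₀L/20 = 3·(-7)·10/20 = -21/2 kN
  M_A = w₀L²/30 = (-7)·10²/30 = -70/3 kN·m
  R_B = 7w₀L/20 = 7·(-7)·10/20 = -49/2 kN
  M_B = -w₀L²/20 = -(-7)·10²/20 = 35 kN·m
Load 3 — uniform load w=3 kN/m over full span:
  R_A = wL/2 = 3·10/2 = 15 kN
  M_A = wL²/12 = 3·10²/12 = 25 kN·m
  R_B = wL/2 = 3·10/2 = 15 kN
  M_B = -wL²/12 = -3·10²/12 = -25 kN·m
Load 4 — point force P=6 kN at a=4 m (b=L-a=6):
  R_A = Pb²(3a+b)/L³ = 6·6²·(3·4+6)/10³ = 486/125 kN
  M_A = Pab²/L² = 6·4·6²/10² = 216/25 kN·m
  R_B = Pa²(a+3b)/L³ = 6·4²·(4+3·6)/10³ = 264/125 kN
  M_B = -Pa²b/L² = -6·4²·6/10² = -144/25 kN·m
Superposition: R_A = -8381/6750 kN, M_A = -6043/675 kN·m, R_B = -72619/6750 kN, M_B = 9362/675 kN·m

R_A = -8381/6750 kN, M_A = -6043/675 kN·m, R_B = -72619/6750 kN, M_B = 9362/675 kN·m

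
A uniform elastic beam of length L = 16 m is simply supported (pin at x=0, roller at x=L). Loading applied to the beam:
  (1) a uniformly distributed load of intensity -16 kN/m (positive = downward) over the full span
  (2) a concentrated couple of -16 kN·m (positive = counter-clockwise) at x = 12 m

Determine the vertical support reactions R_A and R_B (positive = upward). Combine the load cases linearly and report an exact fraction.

Load 1 — uniform load w=-16 kN/m over full span:
  R_A = wL/2 = (-16)·16/2 = -128 kN
  R_B = wL/2 = (-16)·16/2 = -128 kN
Load 2 — applied couple M₀=-16 kN·m at a=12 m (b=L-a=4):
  R_A = M₀/L = (-16)/16 = -1 kN
  R_B = -M₀/L = -(-16)/16 = 1 kN
Superposition: R_A = -129 kN, R_B = -127 kN

R_A = -129 kN, R_B = -127 kN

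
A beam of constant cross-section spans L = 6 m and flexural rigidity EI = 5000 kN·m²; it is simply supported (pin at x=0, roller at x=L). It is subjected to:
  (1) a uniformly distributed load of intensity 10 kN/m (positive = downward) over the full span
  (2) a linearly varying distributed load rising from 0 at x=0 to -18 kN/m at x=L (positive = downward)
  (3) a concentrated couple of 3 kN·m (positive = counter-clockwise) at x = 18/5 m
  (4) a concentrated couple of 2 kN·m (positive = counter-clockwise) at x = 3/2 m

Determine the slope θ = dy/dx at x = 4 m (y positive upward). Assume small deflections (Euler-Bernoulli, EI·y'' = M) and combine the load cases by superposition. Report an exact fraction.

Load 1 — uniform load w=10 kN/m over full span:
  θ_1 = -w(L³-6Lx²+4x³)/(24EI) = -10·(6³-6·6·4²+4·4³)/(24·5000) = 13/1500 rad
Load 2 — triangular load w₀=-18 kN/m (0→w₀ over full span):
  θ_2 = -w₀(7L⁴-30L²x²+15x⁴)/(360LEI) = -(-18)·(7·6⁴-30·6²·4²+15·4⁴)/(360·6·5000) = -91/12500 rad
Load 3 — applied couple M₀=3 kN·m at a=18/5 m (b=L-a=12/5):
  θ_3 = (M₀x²/(2L)-M₀(x-a)+C₁)/EI  [x>a] with C₁=M₀(3b²-L²)/(6L)=-39/25 = (3·4²/(2·6)-3·(4-(18/5))+(-39/25))/5000 = 31/125000 rad
Load 4 — applied couple M₀=2 kN·m at a=3/2 m (b=L-a=9/2):
  θ_4 = (M₀x²/(2L)-M₀(x-a)+C₁)/EI  [x>a] with C₁=M₀(3b²-L²)/(6L)=11/8 = (2·4²/(2·6)-2·(4-(3/2))+(11/8))/5000 = -23/120000 rad
Superposition: θ = Σ θ_i = 1443/1000000 rad ≈ 0.001443 rad

θ(4) = 1443/1000000 rad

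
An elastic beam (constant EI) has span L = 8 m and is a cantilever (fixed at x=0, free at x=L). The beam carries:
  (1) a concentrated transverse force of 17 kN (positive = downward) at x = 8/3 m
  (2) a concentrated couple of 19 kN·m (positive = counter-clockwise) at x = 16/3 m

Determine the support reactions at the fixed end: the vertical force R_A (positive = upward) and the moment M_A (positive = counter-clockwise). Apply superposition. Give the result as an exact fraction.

Load 1 — point force P=17 kN at a=8/3 m (b=L-a=16/3):
  R_A = P = 17 kN
  M_A = Pa = 17·(8/3) = 136/3 kN·m
Load 2 — applied couple M₀=19 kN·m at a=16/3 m (b=L-a=8/3):
  R_A = 0 kN
  M_A = -M₀ = -19 kN·m
Superposition: R_A = 17 kN, M_A = 79/3 kN·m

R_A = 17 kN, M_A = 79/3 kN·m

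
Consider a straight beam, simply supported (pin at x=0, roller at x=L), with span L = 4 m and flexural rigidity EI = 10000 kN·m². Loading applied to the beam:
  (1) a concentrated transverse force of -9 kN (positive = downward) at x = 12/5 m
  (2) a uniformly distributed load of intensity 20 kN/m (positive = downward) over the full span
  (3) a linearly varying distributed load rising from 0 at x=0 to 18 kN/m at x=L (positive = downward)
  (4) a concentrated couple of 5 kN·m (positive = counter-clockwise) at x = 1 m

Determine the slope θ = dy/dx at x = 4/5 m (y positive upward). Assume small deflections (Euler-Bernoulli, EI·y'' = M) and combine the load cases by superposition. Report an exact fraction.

Load 1 — point force P=-9 kN at a=12/5 m (b=L-a=8/5):
  θ_1 = -Pb(L²-b²-3x²)/(6LEI)  [x≤a] = -(-9)·(8/5)·(4²-(8/5)²-3·(4/5)²)/(6·4·10000) = 54/78125 rad
Load 2 — uniform load w=20 kN/m over full span:
  θ_2 = -w(L³-6Lx²+4x³)/(24EI) = -20·(4³-6·4·(4/5)²+4·(4/5)³)/(24·10000) = -66/15625 rad
Load 3 — triangular load w₀=18 kN/m (0→w₀ over full span):
  θ_3 = -w₀(7L⁴-30L²x²+15x⁴)/(360LEI) = -18·(7·4⁴-30·4²·(4/5)²+15·(4/5)⁴)/(360·4·10000) = -728/390625 rad
Load 4 — applied couple M₀=5 kN·m at a=1 m (b=L-a=3):
  θ_4 = (M₀x²/(2L)+C₁)/EI  [x≤a] with C₁=M₀(3b²-L²)/(6L)=55/24 = (5·(4/5)²/(2·4)+(55/24))/10000 = 323/1200000 rad
Superposition: θ = Σ θ_i = -769097/150000000 rad ≈ -0.005127 rad

θ(4/5) = -769097/150000000 rad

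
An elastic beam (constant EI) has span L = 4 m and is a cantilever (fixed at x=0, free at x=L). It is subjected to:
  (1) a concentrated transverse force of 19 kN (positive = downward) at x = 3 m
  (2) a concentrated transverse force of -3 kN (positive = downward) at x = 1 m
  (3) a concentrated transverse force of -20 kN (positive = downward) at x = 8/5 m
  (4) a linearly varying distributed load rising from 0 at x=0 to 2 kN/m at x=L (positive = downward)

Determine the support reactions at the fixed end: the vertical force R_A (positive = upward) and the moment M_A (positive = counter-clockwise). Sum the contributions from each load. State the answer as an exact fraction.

Load 1 — point force P=19 kN at a=3 m (b=L-a=1):
  R_A = P = 19 kN
  M_A = Pa = 19·3 = 57 kN·m
Load 2 — point force P=-3 kN at a=1 m (b=L-a=3):
  R_A = P = (-3) = -3 kN
  M_A = Pa = (-3)·1 = -3 kN·m
Load 3 — point force P=-20 kN at a=8/5 m (b=L-a=12/5):
  R_A = P = (-20) = -20 kN
  M_A = Pa = (-20)·(8/5) = -32 kN·m
Load 4 — triangular load w₀=2 kN/m (0→w₀ over full span):
  R_A = w₀L/2 = 2·4/2 = 4 kN
  M_A = w₀L²/3 = 2·4²/3 = 32/3 kN·m
Superposition: R_A = 0 kN, M_A = 98/3 kN·m

R_A = 0 kN, M_A = 98/3 kN·m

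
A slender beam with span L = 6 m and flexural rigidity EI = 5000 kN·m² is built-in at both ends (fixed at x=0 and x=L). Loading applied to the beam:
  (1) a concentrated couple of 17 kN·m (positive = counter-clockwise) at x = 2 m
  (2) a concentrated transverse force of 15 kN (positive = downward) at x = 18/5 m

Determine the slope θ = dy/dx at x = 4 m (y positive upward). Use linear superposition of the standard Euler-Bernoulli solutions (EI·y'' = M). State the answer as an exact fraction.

Load 1 — applied couple M₀=17 kN·m at a=2 m (b=L-a=4):
  θ_1 = (R_Ax²/2 - M_Ax - M₀(x-a))/EI  [x>a] with R_A=34/9, M_A=0 = ((34/9)·4²/2 - 0·4 - 17·(4-2))/5000 = -17/22500 rad
Load 2 — point force P=15 kN at a=18/5 m (b=L-a=12/5):
  θ_2 = Pa²(L-x)(2bL-(3b+a)(L-x))/(2L³EI)  [x>a] = 15·(18/5)²·(6-4)·(2·(12/5)·6-(3·(12/5)+(18/5))·(6-4))/(2·6³·5000) = 81/62500 rad
Superposition: θ = Σ θ_i = 76/140625 rad ≈ 0.000540 rad

θ(4) = 76/140625 rad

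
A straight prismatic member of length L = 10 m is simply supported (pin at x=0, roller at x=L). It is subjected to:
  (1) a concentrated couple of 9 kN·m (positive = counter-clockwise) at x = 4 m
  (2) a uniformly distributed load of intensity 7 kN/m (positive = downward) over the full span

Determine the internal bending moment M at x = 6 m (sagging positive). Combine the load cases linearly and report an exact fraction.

Load 1 — applied couple M₀=9 kN·m at a=4 m (b=L-a=6):
  M_1 = M₀x/L - M₀  [x>a] = 9·6/10 - 9 = -18/5 kN·m
Load 2 — uniform load w=7 kN/m over full span:
  M_2 = wx(L-x)/2 = 7·6·(10-6)/2 = 84 kN·m
Superposition: M = Σ M_i = 402/5 kN·m ≈ 80.400000 kN·m

M(6) = 402/5 kN·m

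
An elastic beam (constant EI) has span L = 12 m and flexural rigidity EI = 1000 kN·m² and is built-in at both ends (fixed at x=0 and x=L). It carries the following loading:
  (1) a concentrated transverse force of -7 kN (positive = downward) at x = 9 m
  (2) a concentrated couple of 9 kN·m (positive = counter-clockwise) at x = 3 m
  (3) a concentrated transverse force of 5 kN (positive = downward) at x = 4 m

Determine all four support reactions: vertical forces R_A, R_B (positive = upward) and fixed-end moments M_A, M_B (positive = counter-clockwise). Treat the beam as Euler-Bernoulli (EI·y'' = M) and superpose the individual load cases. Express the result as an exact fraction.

R_A = 373/108 kN, M_A = 235/72 kN·m, R_B = -589/108 kN, M_B = 733/72 kN·m

Load 1 — point force P=-7 kN at a=9 m (b=L-a=3):
  R_A = Pb²(3a+b)/L³ = (-7)·3²·(3·9+3)/12³ = -35/32 kN
  M_A = Pab²/L² = (-7)·9·3²/12² = -63/16 kN·m
  R_B = Pa²(a+3b)/L³ = (-7)·9²·(9+3·3)/12³ = -189/32 kN
  M_B = -Pa²b/L² = -(-7)·9²·3/12² = 189/16 kN·m
Load 2 — applied couple M₀=9 kN·m at a=3 m (b=L-a=9):
  R_A = 6M₀ab/L³ = 6·9·3·9/12³ = 27/32 kN
  M_A = M₀b(2a-b)/L² = 9·9·(2·3-9)/12² = -27/16 kN·m
  R_B = -6M₀ab/L³ = -6·9·3·9/12³ = -27/32 kN
  M_B = M₀a(2b-a)/L² = 9·3·(2·9-3)/12² = 45/16 kN·m
Load 3 — point force P=5 kN at a=4 m (b=L-a=8):
  R_A = Pb²(3a+b)/L³ = 5·8²·(3·4+8)/12³ = 100/27 kN
  M_A = Pab²/L² = 5·4·8²/12² = 80/9 kN·m
  R_B = Pa²(a+3b)/L³ = 5·4²·(4+3·8)/12³ = 35/27 kN
  M_B = -Pa²b/L² = -5·4²·8/12² = -40/9 kN·m
Superposition: R_A = 373/108 kN, M_A = 235/72 kN·m, R_B = -589/108 kN, M_B = 733/72 kN·m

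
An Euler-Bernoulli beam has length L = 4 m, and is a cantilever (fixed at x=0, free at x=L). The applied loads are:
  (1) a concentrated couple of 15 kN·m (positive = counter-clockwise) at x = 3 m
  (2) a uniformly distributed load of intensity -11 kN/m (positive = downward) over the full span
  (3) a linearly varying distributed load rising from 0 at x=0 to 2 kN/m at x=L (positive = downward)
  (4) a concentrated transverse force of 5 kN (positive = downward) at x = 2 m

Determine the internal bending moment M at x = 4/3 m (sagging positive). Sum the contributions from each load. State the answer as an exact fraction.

M(4/3) = 3665/81 kN·m

Load 1 — applied couple M₀=15 kN·m at a=3 m (b=L-a=1):
  M_1 = M₀  [x≤a] = 15 = 15 kN·m
Load 2 — uniform load w=-11 kN/m over full span:
  M_2 = -w(L-x)²/2 = -(-11)·(4-(4/3))²/2 = 352/9 kN·m
Load 3 — triangular load w₀=2 kN/m (0→w₀ over full span):
  M_3 = w₀Lx/2 - w₀L²/3 - w₀x³/(6L) = 2·4·(4/3)/2 - 2·4²/3 - 2·(4/3)³/(6·4) = -448/81 kN·m
Load 4 — point force P=5 kN at a=2 m (b=L-a=2):
  M_4 = -P(a-x)  [x≤a] = -5·(2-(4/3)) = -10/3 kN·m
Superposition: M = Σ M_i = 3665/81 kN·m ≈ 45.246914 kN·m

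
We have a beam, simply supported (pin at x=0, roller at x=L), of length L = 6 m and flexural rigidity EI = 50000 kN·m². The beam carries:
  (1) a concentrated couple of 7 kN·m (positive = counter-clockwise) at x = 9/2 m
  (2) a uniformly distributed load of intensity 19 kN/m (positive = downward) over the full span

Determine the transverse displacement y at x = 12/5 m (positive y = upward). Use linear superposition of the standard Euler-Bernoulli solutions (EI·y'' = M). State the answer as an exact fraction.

Load 1 — applied couple M₀=7 kN·m at a=9/2 m (b=L-a=3/2):
  y_1 = (M₀x³/(6L)+C₁x)/EI  [x≤a] with C₁=M₀(3b²-L²)/(6L)=-91/16 = (7·(12/5)³/(6·6)+(-91/16)·(12/5))/50000 = -5481/25000000 m
Load 2 — uniform load w=19 kN/m over full span:
  y_2 = -wx(L³-2Lx²+x³)/(24EI) = -19·(12/5)·(6³-2·6·(12/5)²+(12/5)³)/(24·50000) = -47709/7812500 m
Superposition: y = Σ y_i = -790749/125000000 m ≈ -0.006326 m

y(12/5) = -790749/125000000 m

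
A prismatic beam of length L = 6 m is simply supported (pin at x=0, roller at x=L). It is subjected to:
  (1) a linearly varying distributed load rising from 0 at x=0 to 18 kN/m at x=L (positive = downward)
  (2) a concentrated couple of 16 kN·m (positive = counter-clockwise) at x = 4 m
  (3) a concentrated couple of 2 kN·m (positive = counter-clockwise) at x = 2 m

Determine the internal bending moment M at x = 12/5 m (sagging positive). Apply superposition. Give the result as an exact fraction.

Load 1 — triangular load w₀=18 kN/m (0→w₀ over full span):
  M_1 = w₀Lx/6 - w₀x³/(6L) = 18·6·(12/5)/6 - 18·(12/5)³/(6·6) = 4536/125 kN·m
Load 2 — applied couple M₀=16 kN·m at a=4 m (b=L-a=2):
  M_2 = M₀x/L  [x≤a] = 16·(12/5)/6 = 32/5 kN·m
Load 3 — applied couple M₀=2 kN·m at a=2 m (b=L-a=4):
  M_3 = M₀x/L - M₀  [x>a] = 2·(12/5)/6 - 2 = -6/5 kN·m
Superposition: M = Σ M_i = 5186/125 kN·m ≈ 41.488000 kN·m

M(12/5) = 5186/125 kN·m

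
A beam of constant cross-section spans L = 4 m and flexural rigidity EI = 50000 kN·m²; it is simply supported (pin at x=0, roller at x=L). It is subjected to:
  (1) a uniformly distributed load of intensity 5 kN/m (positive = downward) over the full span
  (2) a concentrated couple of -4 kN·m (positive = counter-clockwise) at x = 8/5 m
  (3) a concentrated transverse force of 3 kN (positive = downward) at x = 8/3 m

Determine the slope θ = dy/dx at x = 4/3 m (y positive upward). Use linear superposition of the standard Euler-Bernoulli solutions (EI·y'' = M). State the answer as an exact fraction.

θ(4/3) = -2279/12656250 rad

Load 1 — uniform load w=5 kN/m over full span:
  θ_1 = -w(L³-6Lx²+4x³)/(24EI) = -5·(4³-6·4·(4/3)²+4·(4/3)³)/(24·50000) = -13/101250 rad
Load 2 — applied couple M₀=-4 kN·m at a=8/5 m (b=L-a=12/5):
  θ_2 = (M₀x²/(2L)+C₁)/EI  [x≤a] with C₁=M₀(3b²-L²)/(6L)=-16/75 = ((-4)·(4/3)²/(2·4)+(-16/75))/50000 = -31/1406250 rad
Load 3 — point force P=3 kN at a=8/3 m (b=L-a=4/3):
  θ_3 = -Pb(L²-b²-3x²)/(6LEI)  [x≤a] = -3·(4/3)·(4²-(4/3)²-3·(4/3)²)/(6·4·50000) = -1/33750 rad
Superposition: θ = Σ θ_i = -2279/12656250 rad ≈ -0.000180 rad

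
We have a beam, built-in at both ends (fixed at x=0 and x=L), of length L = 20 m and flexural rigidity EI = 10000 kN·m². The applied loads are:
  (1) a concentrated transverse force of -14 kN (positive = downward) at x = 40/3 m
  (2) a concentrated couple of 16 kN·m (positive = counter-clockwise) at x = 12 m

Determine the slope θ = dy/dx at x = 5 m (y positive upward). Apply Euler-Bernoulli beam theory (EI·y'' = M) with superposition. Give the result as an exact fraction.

θ(5) = 707/150000 rad

Load 1 — point force P=-14 kN at a=40/3 m (b=L-a=20/3):
  θ_1 = -Pb²x(2aL-(3a+b)x)/(2L³EI)  [x≤a] = -(-14)·(20/3)²·5·(2·(40/3)·20-(3·(40/3)+(20/3))·5)/(2·20³·10000) = 7/1200 rad
Load 2 — applied couple M₀=16 kN·m at a=12 m (b=L-a=8):
  θ_2 = (R_Ax²/2 - M_Ax)/EI  [x≤a] with R_A=144/125, M_A=128/25 = ((144/125)·5²/2 - (128/25)·5)/10000 = -7/6250 rad
Superposition: θ = Σ θ_i = 707/150000 rad ≈ 0.004713 rad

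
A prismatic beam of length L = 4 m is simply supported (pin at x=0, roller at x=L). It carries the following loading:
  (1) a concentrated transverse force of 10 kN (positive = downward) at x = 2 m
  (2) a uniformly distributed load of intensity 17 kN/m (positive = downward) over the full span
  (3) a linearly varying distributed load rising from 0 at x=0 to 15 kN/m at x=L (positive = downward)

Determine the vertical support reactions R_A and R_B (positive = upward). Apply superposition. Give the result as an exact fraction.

Load 1 — point force P=10 kN at a=2 m (b=L-a=2):
  R_A = Pb/L = 10·2/4 = 5 kN
  R_B = Pa/L = 10·2/4 = 5 kN
Load 2 — uniform load w=17 kN/m over full span:
  R_A = wL/2 = 17·4/2 = 34 kN
  R_B = wL/2 = 17·4/2 = 34 kN
Load 3 — triangular load w₀=15 kN/m (0→w₀ over full span):
  R_A = w₀L/6 = 15·4/6 = 10 kN
  R_B = w₀L/3 = 15·4/3 = 20 kN
Superposition: R_A = 49 kN, R_B = 59 kN

R_A = 49 kN, R_B = 59 kN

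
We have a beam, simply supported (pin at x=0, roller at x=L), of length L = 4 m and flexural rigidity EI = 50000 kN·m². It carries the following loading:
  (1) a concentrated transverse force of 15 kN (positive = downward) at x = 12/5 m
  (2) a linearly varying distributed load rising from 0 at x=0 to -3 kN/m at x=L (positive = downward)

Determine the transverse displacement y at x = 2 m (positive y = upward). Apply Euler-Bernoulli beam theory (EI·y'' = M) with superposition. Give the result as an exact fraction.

Load 1 — point force P=15 kN at a=12/5 m (b=L-a=8/5):
  y_1 = -Pbx(L²-b²-x²)/(6LEI)  [x≤a] = -15·(8/5)·2·(4²-(8/5)²-2²)/(6·4·50000) = -59/156250 m
Load 2 — triangular load w₀=-3 kN/m (0→w₀ over full span):
  y_2 = -w₀x(7L⁴-10L²x²+3x⁴)/(360LEI) = -(-3)·2·(7·4⁴-10·4²·2²+3·2⁴)/(360·4·50000) = 1/10000 m
Superposition: y = Σ y_i = -347/1250000 m ≈ -0.000278 m

y(2) = -347/1250000 m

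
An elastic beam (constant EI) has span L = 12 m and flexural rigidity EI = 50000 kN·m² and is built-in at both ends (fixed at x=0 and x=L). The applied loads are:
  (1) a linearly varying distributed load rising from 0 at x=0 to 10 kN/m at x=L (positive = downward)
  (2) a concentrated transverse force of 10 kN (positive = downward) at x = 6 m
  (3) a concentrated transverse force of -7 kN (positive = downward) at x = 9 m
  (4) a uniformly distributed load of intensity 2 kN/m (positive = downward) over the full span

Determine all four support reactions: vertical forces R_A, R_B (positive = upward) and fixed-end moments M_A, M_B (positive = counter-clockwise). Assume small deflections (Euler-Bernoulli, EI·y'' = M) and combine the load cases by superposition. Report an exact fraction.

Load 1 — triangular load w₀=10 kN/m (0→w₀ over full span):
  R_A = 3w₀L/20 = 3·10·12/20 = 18 kN
  M_A = w₀L²/30 = 10·12²/30 = 48 kN·m
  R_B = 7w₀L/20 = 7·10·12/20 = 42 kN
  M_B = -w₀L²/20 = -10·12²/20 = -72 kN·m
Load 2 — point force P=10 kN at a=6 m (b=L-a=6):
  R_A = Pb²(3a+b)/L³ = 10·6²·(3·6+6)/12³ = 5 kN
  M_A = Pab²/L² = 10·6·6²/12² = 15 kN·m
  R_B = Pa²(a+3b)/L³ = 10·6²·(6+3·6)/12³ = 5 kN
  M_B = -Pa²b/L² = -10·6²·6/12² = -15 kN·m
Load 3 — point force P=-7 kN at a=9 m (b=L-a=3):
  R_A = Pb²(3a+b)/L³ = (-7)·3²·(3·9+3)/12³ = -35/32 kN
  M_A = Pab²/L² = (-7)·9·3²/12² = -63/16 kN·m
  R_B = Pa²(a+3b)/L³ = (-7)·9²·(9+3·3)/12³ = -189/32 kN
  M_B = -Pa²b/L² = -(-7)·9²·3/12² = 189/16 kN·m
Load 4 — uniform load w=2 kN/m over full span:
  R_A = wL/2 = 2·12/2 = 12 kN
  M_A = wL²/12 = 2·12²/12 = 24 kN·m
  R_B = wL/2 = 2·12/2 = 12 kN
  M_B = -wL²/12 = -2·12²/12 = -24 kN·m
Superposition: R_A = 1085/32 kN, M_A = 1329/16 kN·m, R_B = 1699/32 kN, M_B = -1587/16 kN·m

R_A = 1085/32 kN, M_A = 1329/16 kN·m, R_B = 1699/32 kN, M_B = -1587/16 kN·m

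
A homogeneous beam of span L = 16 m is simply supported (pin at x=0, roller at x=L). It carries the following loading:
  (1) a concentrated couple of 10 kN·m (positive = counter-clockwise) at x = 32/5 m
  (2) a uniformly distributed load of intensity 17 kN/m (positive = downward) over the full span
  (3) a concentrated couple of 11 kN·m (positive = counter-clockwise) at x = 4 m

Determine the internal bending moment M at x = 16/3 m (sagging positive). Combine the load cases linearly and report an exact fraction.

M(16/3) = 4316/9 kN·m

Load 1 — applied couple M₀=10 kN·m at a=32/5 m (b=L-a=48/5):
  M_1 = M₀x/L  [x≤a] = 10·(16/3)/16 = 10/3 kN·m
Load 2 — uniform load w=17 kN/m over full span:
  M_2 = wx(L-x)/2 = 17·(16/3)·(16-(16/3))/2 = 4352/9 kN·m
Load 3 — applied couple M₀=11 kN·m at a=4 m (b=L-a=12):
  M_3 = M₀x/L - M₀  [x>a] = 11·(16/3)/16 - 11 = -22/3 kN·m
Superposition: M = Σ M_i = 4316/9 kN·m ≈ 479.555556 kN·m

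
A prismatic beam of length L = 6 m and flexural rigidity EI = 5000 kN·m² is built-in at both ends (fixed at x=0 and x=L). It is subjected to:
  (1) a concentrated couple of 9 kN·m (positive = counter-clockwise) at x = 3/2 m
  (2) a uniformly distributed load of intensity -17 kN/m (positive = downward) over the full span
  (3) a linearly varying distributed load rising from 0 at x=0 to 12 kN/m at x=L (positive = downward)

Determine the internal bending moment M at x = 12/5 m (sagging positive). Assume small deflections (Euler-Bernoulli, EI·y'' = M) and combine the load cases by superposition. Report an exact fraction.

M(12/5) = -37581/2000 kN·m

Load 1 — applied couple M₀=9 kN·m at a=3/2 m (b=L-a=9/2):
  M_1 = R_Ax - M_A - M₀  [x>a] with R_A=27/16, M_A=-27/16 = (27/16)·(12/5) - (-27/16) - 9 = -261/80 kN·m
Load 2 — uniform load w=-17 kN/m over full span:
  M_2 = wLx/2 - wL²/12 - wx²/2 = (-17)·6·(12/5)/2 - (-17)·6²/12 - (-17)·(12/5)²/2 = -561/25 kN·m
Load 3 — triangular load w₀=12 kN/m (0→w₀ over full span):
  M_3 = 3w₀Lx/20 - w₀L²/30 - w₀x³/(6L) = 3·12·6·(12/5)/20 - 12·6²/30 - 12·(12/5)³/(6·6) = 864/125 kN·m
Superposition: M = Σ M_i = -37581/2000 kN·m ≈ -18.790500 kN·m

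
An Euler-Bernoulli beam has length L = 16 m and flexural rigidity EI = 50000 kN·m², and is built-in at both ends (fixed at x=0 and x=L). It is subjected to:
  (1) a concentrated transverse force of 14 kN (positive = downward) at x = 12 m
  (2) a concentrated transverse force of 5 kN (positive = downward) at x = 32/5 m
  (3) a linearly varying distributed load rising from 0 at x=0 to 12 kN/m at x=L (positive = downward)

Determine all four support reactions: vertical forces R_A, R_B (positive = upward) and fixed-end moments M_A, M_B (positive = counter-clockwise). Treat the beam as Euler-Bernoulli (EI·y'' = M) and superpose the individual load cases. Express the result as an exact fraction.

R_A = 13691/400 kN, M_A = 6221/50 kN·m, R_B = 32309/400 kN, M_B = -9639/50 kN·m

Load 1 — point force P=14 kN at a=12 m (b=L-a=4):
  R_A = Pb²(3a+b)/L³ = 14·4²·(3·12+4)/16³ = 35/16 kN
  M_A = Pab²/L² = 14·12·4²/16² = 21/2 kN·m
  R_B = Pa²(a+3b)/L³ = 14·12²·(12+3·4)/16³ = 189/16 kN
  M_B = -Pa²b/L² = -14·12²·4/16² = -63/2 kN·m
Load 2 — point force P=5 kN at a=32/5 m (b=L-a=48/5):
  R_A = Pb²(3a+b)/L³ = 5·(48/5)²·(3·(32/5)+(48/5))/16³ = 81/25 kN
  M_A = Pab²/L² = 5·(32/5)·(48/5)²/16² = 288/25 kN·m
  R_B = Pa²(a+3b)/L³ = 5·(32/5)²·((32/5)+3·(48/5))/16³ = 44/25 kN
  M_B = -Pa²b/L² = -5·(32/5)²·(48/5)/16² = -192/25 kN·m
Load 3 — triangular load w₀=12 kN/m (0→w₀ over full span):
  R_A = 3w₀L/20 = 3·12·16/20 = 144/5 kN
  M_A = w₀L²/30 = 12·16²/30 = 512/5 kN·m
  R_B = 7w₀L/20 = 7·12·16/20 = 336/5 kN
  M_B = -w₀L²/20 = -12·16²/20 = -768/5 kN·m
Superposition: R_A = 13691/400 kN, M_A = 6221/50 kN·m, R_B = 32309/400 kN, M_B = -9639/50 kN·m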